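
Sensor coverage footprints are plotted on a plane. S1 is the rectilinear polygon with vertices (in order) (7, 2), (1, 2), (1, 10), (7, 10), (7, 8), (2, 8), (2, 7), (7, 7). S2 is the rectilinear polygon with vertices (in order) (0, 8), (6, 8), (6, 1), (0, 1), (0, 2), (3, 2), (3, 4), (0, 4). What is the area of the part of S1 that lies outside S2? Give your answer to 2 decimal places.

|S1| = 43, |S1∩S2| = 22.
|S1 ∖ S2| = |S1| − |S1∩S2| = 43 − 22 = 21.00.

21.00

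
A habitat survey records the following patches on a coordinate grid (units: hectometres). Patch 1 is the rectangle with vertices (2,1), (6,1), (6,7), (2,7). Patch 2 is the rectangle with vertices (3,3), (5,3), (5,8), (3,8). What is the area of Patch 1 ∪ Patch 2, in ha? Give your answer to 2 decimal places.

26.00

By inclusion–exclusion:
Individual areas: |Patch 1| = 24, |Patch 2| = 10.
|Patch 1∩Patch 2|: x∈[3,5], y∈[3,7] → 2·4 = 8.
|Patch 1 ∪ Patch 2| = 34 − 8 = 26.00.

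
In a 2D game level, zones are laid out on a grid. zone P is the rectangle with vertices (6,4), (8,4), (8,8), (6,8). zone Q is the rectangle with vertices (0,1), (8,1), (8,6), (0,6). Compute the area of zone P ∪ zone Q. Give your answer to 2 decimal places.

By inclusion–exclusion:
Individual areas: |zone P| = 8, |zone Q| = 40.
|zone P∩zone Q|: x∈[6,8], y∈[4,6] → 2·2 = 4.
|zone P ∪ zone Q| = 48 − 4 = 44.00.

44.00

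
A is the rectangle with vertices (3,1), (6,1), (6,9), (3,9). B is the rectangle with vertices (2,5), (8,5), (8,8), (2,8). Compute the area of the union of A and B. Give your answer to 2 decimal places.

By inclusion–exclusion:
Individual areas: |A| = 24, |B| = 18.
|A∩B|: x∈[3,6], y∈[5,8] → 3·3 = 9.
|A ∪ B| = 42 − 9 = 33.00.

33.00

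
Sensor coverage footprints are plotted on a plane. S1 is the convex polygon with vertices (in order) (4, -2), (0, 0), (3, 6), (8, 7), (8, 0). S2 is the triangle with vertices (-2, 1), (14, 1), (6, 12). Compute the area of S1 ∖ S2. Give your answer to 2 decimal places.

|S1| = 49.5, |S1∩S2| = 33.75.
|S1 ∖ S2| = |S1| − |S1∩S2| = 49.5 − 33.75 = 15.75.

15.75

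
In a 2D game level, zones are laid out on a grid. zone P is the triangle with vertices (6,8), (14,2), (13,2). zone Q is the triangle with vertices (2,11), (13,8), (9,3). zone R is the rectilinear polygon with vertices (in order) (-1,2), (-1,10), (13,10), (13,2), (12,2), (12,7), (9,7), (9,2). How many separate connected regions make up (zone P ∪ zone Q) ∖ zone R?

(zone P ∪ zone Q) ∖ zone R splits into 3 disjoint pieces (area 0.375, area 7.3303, area 1.3958).

3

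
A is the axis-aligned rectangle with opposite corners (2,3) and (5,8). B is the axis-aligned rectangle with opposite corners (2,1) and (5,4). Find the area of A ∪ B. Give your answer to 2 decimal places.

21.00

By inclusion–exclusion:
Individual areas: |A| = 15, |B| = 9.
|A∩B|: x∈[2,5], y∈[3,4] → 3·1 = 3.
|A ∪ B| = 24 − 3 = 21.00.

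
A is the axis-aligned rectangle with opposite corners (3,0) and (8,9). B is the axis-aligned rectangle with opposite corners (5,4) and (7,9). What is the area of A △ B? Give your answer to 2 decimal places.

35.00

|A∩B|: x∈[5,7], y∈[4,9] → 2·5 = 10.
|A △ B| = |A| + |B| − 2·|A∩B| = 45 + 10 − 20 = 35.00.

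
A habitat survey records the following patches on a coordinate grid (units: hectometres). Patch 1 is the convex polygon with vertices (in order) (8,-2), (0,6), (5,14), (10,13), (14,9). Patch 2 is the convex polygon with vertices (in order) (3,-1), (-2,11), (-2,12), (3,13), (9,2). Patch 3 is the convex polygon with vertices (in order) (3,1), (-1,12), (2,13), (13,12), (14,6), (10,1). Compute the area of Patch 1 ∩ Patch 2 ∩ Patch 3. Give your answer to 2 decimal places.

45.19

The intersection is the polygon with vertices (3.641,11.825), (9,2), (7,1), (5,1), (1.857,4.143), (0.747,7.195).
By the shoelace formula its area is 45.19.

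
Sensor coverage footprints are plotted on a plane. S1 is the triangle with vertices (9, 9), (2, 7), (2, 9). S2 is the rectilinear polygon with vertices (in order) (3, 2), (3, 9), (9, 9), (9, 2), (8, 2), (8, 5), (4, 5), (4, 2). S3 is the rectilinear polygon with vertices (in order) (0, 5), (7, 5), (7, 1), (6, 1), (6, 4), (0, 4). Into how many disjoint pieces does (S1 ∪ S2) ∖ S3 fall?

(S1 ∪ S2) ∖ S3 splits into 2 disjoint pieces (area 28.8571, area 2).

2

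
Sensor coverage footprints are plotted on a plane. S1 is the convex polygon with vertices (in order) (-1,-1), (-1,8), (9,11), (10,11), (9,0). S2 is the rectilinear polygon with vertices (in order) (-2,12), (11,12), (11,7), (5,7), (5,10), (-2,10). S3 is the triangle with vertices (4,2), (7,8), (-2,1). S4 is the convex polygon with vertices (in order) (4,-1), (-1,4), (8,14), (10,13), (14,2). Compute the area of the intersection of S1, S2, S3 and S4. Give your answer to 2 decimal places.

0.39

The intersection is the polygon with vertices (7,8), (6.5,7), (5.714,7).
By the shoelace formula its area is 0.39.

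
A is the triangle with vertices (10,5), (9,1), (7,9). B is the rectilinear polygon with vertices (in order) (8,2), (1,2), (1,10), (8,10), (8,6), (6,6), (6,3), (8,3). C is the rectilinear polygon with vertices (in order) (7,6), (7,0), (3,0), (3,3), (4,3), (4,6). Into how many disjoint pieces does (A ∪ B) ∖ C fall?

2

(A ∪ B) ∖ C splits into 2 disjoint pieces (area 45.7917, area 1).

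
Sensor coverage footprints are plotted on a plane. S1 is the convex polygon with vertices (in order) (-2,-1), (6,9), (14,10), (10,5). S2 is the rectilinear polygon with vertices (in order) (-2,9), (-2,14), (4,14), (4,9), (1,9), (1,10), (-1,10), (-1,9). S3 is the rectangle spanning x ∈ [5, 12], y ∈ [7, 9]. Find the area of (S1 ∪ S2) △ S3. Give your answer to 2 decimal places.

69.45

|S1 ∪ S2| = 82.
|(S1 ∪ S2) ∩ S3| = 13.275.
|(S1 ∪ S2) △ S3| = 82 + 14 − 26.55 = 69.45.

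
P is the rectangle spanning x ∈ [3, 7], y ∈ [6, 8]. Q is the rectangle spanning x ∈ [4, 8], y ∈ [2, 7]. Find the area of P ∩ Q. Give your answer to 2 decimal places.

3.00

|P∩Q|: x∈[4,7], y∈[6,7] → 3·1 = 3.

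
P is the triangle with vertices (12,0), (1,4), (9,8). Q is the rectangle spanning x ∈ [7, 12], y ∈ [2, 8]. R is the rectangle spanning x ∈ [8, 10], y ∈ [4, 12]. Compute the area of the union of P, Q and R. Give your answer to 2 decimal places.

58.25

By inclusion–exclusion:
Individual areas: |P| = 38, |Q| = 30, |R| = 16.
|P∩Q| = 17.75.
|P∩R| = 6.4167.
|Q∩R|: x∈[8,10], y∈[4,8] → 2·4 = 8.
|P∩Q∩R| = 6.4167.
|P ∪ Q ∪ R| = 84 − 32.1667 + 6.4167 = 58.25.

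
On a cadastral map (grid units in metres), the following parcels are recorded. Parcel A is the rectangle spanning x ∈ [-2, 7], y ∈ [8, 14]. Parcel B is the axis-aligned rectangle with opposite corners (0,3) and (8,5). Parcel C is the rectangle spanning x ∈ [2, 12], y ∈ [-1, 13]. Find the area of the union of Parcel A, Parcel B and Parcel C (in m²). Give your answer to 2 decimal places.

By inclusion–exclusion:
Individual areas: |Parcel A| = 54, |Parcel B| = 16, |Parcel C| = 140.
|Parcel A∩Parcel B| = 0 (no overlap).
|Parcel A∩Parcel C|: x∈[2,7], y∈[8,13] → 5·5 = 25.
|Parcel B∩Parcel C|: x∈[2,8], y∈[3,5] → 6·2 = 12.
|Parcel A∩Parcel B∩Parcel C| = 0.
|Parcel A ∪ Parcel B ∪ Parcel C| = 210 − 37 + 0 = 173.00.

173.00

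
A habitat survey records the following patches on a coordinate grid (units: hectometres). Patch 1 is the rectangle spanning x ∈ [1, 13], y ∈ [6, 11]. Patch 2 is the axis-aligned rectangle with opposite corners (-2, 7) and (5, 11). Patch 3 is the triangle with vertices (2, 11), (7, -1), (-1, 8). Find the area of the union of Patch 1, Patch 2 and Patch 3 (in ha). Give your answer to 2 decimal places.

By inclusion–exclusion:
Individual areas: |Patch 1| = 60, |Patch 2| = 28, |Patch 3| = 25.5.
|Patch 1∩Patch 2|: x∈[1,5], y∈[7,11] → 4·4 = 16.
|Patch 1∩Patch 3| = 9.7083.
|Patch 2∩Patch 3| = 10.3889.
|Patch 1∩Patch 2∩Patch 3| = 6.8333.
|Patch 1 ∪ Patch 2 ∪ Patch 3| = 113.5 − 36.0972 + 6.8333 = 84.24.

84.24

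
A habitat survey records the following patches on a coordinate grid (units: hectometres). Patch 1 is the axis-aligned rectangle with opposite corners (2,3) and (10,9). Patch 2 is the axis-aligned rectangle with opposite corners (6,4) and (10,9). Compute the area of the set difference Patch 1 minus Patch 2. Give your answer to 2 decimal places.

|Patch 1∩Patch 2|: x∈[6,10], y∈[4,9] → 4·5 = 20.
|Patch 1| = 48.
|Patch 1 ∖ Patch 2| = |Patch 1| − |Patch 1∩Patch 2| = 48 − 20 = 28.00.

28.00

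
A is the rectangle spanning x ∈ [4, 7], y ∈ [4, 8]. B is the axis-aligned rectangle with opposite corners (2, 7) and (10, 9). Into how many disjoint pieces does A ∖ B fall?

A ∖ B is a single connected region.

1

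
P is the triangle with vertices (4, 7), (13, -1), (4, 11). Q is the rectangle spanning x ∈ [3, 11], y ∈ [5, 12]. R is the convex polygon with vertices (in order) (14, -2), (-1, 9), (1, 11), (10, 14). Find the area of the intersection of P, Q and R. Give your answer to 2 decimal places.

The intersection is the polygon with vertices (4,11), (8.5,5), (6.25,5), (4,7).
By the shoelace formula its area is 11.25.

11.25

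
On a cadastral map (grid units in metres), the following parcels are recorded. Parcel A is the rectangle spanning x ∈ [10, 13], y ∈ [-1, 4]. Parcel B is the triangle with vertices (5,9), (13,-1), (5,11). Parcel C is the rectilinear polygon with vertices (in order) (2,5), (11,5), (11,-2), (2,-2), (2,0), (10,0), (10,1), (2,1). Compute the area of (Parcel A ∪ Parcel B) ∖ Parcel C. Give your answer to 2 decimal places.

15.60

|Parcel A ∪ Parcel B| = 21.875.
|(Parcel A ∪ Parcel B) ∩ Parcel C| = 6.275.
|(Parcel A ∪ Parcel B) ∖ Parcel C| = 21.875 − 6.275 = 15.60.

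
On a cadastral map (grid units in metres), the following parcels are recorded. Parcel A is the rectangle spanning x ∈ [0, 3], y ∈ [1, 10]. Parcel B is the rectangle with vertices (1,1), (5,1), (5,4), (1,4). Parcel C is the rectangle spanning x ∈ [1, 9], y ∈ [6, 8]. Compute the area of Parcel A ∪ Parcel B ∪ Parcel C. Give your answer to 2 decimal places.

45.00

By inclusion–exclusion:
Individual areas: |Parcel A| = 27, |Parcel B| = 12, |Parcel C| = 16.
|Parcel A∩Parcel B|: x∈[1,3], y∈[1,4] → 2·3 = 6.
|Parcel A∩Parcel C|: x∈[1,3], y∈[6,8] → 2·2 = 4.
|Parcel B∩Parcel C| = 0 (no overlap).
|Parcel A∩Parcel B∩Parcel C| = 0.
|Parcel A ∪ Parcel B ∪ Parcel C| = 55 − 10 + 0 = 45.00.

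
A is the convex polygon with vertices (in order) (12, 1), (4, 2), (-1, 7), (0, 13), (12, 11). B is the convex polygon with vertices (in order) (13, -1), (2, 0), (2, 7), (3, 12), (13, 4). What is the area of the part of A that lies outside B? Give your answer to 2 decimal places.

52.40

|A| = 119.5, |A∩B| = 67.1.
|A ∖ B| = |A| − |A∩B| = 119.5 − 67.1 = 52.40.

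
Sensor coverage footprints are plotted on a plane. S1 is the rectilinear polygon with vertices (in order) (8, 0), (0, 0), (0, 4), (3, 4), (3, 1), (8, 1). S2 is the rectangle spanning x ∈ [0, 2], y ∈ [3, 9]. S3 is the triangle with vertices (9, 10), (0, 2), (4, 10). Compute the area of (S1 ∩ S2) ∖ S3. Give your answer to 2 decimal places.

1.09

|S1 ∩ S2| = 2.
|(S1 ∩ S2) ∩ S3| = 0.9097.
|(S1 ∩ S2) ∖ S3| = 2 − 0.9097 = 1.09.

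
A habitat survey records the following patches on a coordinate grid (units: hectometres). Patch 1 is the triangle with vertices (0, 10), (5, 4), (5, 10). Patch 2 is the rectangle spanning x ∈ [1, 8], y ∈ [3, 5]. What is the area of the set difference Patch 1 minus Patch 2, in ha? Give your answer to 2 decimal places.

14.58

|Patch 1| = 15, |Patch 1∩Patch 2| = 0.4167.
|Patch 1 ∖ Patch 2| = |Patch 1| − |Patch 1∩Patch 2| = 15 − 0.4167 = 14.58.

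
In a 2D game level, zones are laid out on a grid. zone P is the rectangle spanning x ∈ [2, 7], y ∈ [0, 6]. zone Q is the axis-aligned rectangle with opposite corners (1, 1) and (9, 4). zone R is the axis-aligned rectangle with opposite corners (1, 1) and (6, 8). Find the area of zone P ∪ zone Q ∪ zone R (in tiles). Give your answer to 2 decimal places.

51.00

By inclusion–exclusion:
Individual areas: |zone P| = 30, |zone Q| = 24, |zone R| = 35.
|zone P∩zone Q|: x∈[2,7], y∈[1,4] → 5·3 = 15.
|zone P∩zone R|: x∈[2,6], y∈[1,6] → 4·5 = 20.
|zone Q∩zone R|: x∈[1,6], y∈[1,4] → 5·3 = 15.
|zone P∩zone Q∩zone R| = 12.
|zone P ∪ zone Q ∪ zone R| = 89 − 50 + 12 = 51.00.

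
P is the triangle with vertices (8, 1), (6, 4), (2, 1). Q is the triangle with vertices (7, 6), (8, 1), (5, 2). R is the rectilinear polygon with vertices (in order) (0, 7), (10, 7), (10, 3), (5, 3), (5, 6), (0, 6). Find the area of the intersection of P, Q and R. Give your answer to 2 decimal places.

0.58

The intersection is the polygon with vertices (6,4), (6.667,3), (5.5,3).
By the shoelace formula its area is 0.58.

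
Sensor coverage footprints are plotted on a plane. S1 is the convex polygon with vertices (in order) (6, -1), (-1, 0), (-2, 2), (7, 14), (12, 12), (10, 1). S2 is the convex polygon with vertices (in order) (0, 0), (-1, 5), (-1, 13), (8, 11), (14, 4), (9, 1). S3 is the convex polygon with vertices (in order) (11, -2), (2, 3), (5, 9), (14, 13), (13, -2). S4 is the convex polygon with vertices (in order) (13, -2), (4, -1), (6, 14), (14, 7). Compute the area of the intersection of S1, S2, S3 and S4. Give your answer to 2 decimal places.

49.25

The intersection is the polygon with vertices (10.122,1.673), (9,1), (6.167,0.685), (4.359,1.69), (5.354,9.158), (8.414,10.517), (11.15,7.325).
By the shoelace formula its area is 49.25.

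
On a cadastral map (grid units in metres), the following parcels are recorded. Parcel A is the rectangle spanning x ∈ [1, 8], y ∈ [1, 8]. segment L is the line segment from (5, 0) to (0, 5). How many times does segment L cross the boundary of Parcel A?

The segment meets the boundary at (4,1), (1,4).

2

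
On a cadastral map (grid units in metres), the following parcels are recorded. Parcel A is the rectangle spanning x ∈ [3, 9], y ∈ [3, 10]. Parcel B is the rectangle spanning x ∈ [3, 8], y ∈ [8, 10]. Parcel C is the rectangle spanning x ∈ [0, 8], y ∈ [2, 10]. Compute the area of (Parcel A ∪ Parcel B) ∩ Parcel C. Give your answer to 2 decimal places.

35.00

The region (Parcel A ∪ Parcel B) ∩ Parcel C is the polygon with vertices (3,3), (3,8), (3,10), (8,10), (8,3).
By the shoelace formula its area is 35.00.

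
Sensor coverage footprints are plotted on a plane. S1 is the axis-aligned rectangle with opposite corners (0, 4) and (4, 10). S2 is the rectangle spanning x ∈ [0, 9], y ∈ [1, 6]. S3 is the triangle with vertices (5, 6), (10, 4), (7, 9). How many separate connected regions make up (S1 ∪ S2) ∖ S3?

(S1 ∪ S2) ∖ S3 splits into 2 disjoint pieces (area 57.8, area 0.0333).

2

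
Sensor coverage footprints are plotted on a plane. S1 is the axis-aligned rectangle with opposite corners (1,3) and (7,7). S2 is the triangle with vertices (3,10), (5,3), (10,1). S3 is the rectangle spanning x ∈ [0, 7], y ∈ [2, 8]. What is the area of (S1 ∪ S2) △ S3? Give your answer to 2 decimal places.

20.94

|S1 ∪ S2| = 31.
|(S1 ∪ S2) ∩ S3| = 26.0302.
|(S1 ∪ S2) △ S3| = 31 + 42 − 52.0603 = 20.94.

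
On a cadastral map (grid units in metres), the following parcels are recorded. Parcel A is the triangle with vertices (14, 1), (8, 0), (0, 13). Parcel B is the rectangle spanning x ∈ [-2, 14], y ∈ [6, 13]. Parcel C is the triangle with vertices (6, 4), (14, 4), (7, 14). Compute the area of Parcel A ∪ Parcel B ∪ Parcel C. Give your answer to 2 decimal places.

149.83

By inclusion–exclusion:
Individual areas: |Parcel A| = 43, |Parcel B| = 112, |Parcel C| = 40.
|Parcel A∩Parcel B| = 13.5064.
|Parcel A∩Parcel C| = 7.9934.
|Parcel B∩Parcel C| = 25.2.
|Parcel A∩Parcel B∩Parcel C| = 1.5268.
|Parcel A ∪ Parcel B ∪ Parcel C| = 195 − 46.6998 + 1.5268 = 149.83.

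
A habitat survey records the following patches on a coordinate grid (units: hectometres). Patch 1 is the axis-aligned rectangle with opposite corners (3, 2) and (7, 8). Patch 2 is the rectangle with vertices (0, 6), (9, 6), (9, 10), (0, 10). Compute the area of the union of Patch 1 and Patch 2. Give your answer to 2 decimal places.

52.00

By inclusion–exclusion:
Individual areas: |Patch 1| = 24, |Patch 2| = 36.
|Patch 1∩Patch 2|: x∈[3,7], y∈[6,8] → 4·2 = 8.
|Patch 1 ∪ Patch 2| = 60 − 8 = 52.00.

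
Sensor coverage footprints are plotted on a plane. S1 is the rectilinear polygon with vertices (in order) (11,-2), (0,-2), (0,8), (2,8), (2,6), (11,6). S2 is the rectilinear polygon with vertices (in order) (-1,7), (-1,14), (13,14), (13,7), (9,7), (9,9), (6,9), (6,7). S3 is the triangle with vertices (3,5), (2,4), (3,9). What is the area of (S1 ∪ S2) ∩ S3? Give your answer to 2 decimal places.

|S1 ∪ S2| = 182.
|(S1 ∪ S2) ∩ S3| = 1.50.

1.50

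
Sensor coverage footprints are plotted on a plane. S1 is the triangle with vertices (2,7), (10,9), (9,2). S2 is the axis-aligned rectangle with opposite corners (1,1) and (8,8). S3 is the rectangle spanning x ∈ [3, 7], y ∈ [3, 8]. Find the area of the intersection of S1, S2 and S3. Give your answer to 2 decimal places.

11.45

The intersection is the polygon with vertices (7,8), (7,3.429), (3,6.286), (3,7.25), (6,8).
By the shoelace formula its area is 11.45.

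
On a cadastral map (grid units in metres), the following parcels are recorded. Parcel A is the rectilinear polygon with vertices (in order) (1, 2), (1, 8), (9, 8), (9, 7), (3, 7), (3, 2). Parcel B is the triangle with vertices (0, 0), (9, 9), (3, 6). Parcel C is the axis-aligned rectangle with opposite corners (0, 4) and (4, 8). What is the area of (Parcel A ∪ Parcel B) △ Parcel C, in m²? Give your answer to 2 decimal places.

|Parcel A ∪ Parcel B| = 26.5.
|(Parcel A ∪ Parcel B) ∩ Parcel C| = 11.25.
|(Parcel A ∪ Parcel B) △ Parcel C| = 26.5 + 16 − 22.5 = 20.00.

20.00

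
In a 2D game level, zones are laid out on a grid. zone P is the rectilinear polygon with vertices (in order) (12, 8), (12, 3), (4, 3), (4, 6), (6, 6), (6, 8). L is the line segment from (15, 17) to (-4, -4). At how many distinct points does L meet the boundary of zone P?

The segment meets the boundary at (4,4.842), (5.048,6), (6,7.053), (6.857,8).

4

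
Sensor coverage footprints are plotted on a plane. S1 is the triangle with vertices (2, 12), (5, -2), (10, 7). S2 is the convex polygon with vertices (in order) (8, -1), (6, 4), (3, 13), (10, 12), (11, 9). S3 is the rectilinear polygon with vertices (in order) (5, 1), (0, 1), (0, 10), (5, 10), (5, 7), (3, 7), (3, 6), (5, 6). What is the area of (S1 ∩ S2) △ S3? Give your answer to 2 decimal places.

|S1 ∩ S2| = 23.7173.
|(S1 ∩ S2) ∩ S3| = 1.5.
|(S1 ∩ S2) △ S3| = 23.7173 + 43 − 3 = 63.72.

63.72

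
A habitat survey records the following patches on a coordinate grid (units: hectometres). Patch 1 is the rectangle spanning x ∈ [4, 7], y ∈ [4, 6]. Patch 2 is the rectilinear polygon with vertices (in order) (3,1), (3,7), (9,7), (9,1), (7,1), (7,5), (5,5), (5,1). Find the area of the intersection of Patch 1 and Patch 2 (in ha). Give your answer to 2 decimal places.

4.00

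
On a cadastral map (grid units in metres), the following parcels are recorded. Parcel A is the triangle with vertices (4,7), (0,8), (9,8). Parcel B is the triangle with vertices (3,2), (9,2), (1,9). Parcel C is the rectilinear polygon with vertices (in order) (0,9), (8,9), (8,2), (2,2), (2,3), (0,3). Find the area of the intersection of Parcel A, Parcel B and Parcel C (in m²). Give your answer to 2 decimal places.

The intersection is the polygon with vertices (1.286,8), (2.143,8), (3,7.25), (1.385,7.654).
By the shoelace formula its area is 0.58.

0.58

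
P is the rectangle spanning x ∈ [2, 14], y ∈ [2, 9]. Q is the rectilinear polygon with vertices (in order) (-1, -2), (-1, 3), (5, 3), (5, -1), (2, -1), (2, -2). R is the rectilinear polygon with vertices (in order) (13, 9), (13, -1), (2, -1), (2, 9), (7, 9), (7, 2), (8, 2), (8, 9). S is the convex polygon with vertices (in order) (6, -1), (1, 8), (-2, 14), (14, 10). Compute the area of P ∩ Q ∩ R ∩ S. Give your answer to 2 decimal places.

The intersection is the polygon with vertices (5,3), (5,2), (4.333,2), (3.778,3).
By the shoelace formula its area is 0.94.

0.94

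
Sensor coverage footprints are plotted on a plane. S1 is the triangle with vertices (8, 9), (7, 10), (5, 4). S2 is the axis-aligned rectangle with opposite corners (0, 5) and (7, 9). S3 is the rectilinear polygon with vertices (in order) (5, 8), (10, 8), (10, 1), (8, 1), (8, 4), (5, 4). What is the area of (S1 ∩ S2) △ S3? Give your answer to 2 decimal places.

|S1 ∩ S2| = 2.3667.
|(S1 ∩ S2) ∩ S3| = 1.8667.
|(S1 ∩ S2) △ S3| = 2.3667 + 26 − 3.7333 = 24.63.

24.63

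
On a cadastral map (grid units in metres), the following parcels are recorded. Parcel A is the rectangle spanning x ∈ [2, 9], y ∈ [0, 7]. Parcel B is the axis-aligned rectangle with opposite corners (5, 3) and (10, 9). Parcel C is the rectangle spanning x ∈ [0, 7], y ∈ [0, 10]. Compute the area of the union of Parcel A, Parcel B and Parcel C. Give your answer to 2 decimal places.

By inclusion–exclusion:
Individual areas: |Parcel A| = 49, |Parcel B| = 30, |Parcel C| = 70.
|Parcel A∩Parcel B|: x∈[5,9], y∈[3,7] → 4·4 = 16.
|Parcel A∩Parcel C|: x∈[2,7], y∈[0,7] → 5·7 = 35.
|Parcel B∩Parcel C|: x∈[5,7], y∈[3,9] → 2·6 = 12.
|Parcel A∩Parcel B∩Parcel C| = 8.
|Parcel A ∪ Parcel B ∪ Parcel C| = 149 − 63 + 8 = 94.00.

94.00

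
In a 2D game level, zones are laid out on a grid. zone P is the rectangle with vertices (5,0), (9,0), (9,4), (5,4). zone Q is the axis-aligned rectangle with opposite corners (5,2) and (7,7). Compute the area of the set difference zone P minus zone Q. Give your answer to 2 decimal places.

|zone P∩zone Q|: x∈[5,7], y∈[2,4] → 2·2 = 4.
|zone P| = 16.
|zone P ∖ zone Q| = |zone P| − |zone P∩zone Q| = 16 − 4 = 12.00.

12.00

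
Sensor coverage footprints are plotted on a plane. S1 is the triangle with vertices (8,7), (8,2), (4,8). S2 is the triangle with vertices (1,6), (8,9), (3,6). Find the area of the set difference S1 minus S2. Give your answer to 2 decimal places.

9.56

|S1| = 10, |S1∩S2| = 0.4426.
|S1 ∖ S2| = |S1| − |S1∩S2| = 10 − 0.4426 = 9.56.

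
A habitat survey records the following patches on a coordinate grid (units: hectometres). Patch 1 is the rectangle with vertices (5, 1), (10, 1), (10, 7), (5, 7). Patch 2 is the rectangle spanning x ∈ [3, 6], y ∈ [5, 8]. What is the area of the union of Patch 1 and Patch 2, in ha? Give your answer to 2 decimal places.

37.00

By inclusion–exclusion:
Individual areas: |Patch 1| = 30, |Patch 2| = 9.
|Patch 1∩Patch 2|: x∈[5,6], y∈[5,7] → 1·2 = 2.
|Patch 1 ∪ Patch 2| = 39 − 2 = 37.00.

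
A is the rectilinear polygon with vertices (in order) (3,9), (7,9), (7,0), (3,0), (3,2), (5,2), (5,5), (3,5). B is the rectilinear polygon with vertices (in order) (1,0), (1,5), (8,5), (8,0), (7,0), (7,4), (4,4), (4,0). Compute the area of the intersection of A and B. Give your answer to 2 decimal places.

4.00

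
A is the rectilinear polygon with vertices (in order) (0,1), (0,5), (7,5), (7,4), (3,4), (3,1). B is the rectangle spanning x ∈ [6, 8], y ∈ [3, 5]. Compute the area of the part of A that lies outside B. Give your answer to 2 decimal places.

15.00

|A| = 16, |A∩B| = 1.
|A ∖ B| = |A| − |A∩B| = 16 − 1 = 15.00.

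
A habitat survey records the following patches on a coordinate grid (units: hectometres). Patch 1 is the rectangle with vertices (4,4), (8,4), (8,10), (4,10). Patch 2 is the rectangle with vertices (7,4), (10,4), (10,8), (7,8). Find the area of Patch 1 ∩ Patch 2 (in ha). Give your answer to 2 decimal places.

4.00

|Patch 1∩Patch 2|: x∈[7,8], y∈[4,8] → 1·4 = 4.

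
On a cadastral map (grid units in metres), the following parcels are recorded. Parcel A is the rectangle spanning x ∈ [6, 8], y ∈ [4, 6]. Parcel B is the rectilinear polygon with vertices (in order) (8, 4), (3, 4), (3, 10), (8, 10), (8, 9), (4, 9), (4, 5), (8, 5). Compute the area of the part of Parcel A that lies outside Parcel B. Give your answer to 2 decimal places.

|Parcel A| = 4, |Parcel A∩Parcel B| = 2.
|Parcel A ∖ Parcel B| = |Parcel A| − |Parcel A∩Parcel B| = 4 − 2 = 2.00.

2.00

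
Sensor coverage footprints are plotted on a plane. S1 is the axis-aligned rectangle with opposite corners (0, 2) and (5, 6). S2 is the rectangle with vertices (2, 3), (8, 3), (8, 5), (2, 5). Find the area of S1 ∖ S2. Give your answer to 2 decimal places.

|S1∩S2|: x∈[2,5], y∈[3,5] → 3·2 = 6.
|S1| = 20.
|S1 ∖ S2| = |S1| − |S1∩S2| = 20 − 6 = 14.00.

14.00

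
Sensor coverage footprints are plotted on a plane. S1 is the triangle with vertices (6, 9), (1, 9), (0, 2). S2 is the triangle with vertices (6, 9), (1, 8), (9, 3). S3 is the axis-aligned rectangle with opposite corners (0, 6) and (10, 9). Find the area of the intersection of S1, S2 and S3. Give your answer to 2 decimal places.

The intersection is the polygon with vertices (1,8), (6,9), (3.698,6.314).
By the shoelace formula its area is 5.56.

5.56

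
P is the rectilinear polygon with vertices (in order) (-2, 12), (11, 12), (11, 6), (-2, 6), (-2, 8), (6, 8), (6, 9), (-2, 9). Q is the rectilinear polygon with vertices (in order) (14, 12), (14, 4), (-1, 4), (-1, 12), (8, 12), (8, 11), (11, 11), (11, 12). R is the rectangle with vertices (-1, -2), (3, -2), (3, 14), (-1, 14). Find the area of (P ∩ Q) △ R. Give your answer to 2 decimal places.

86.00

|P ∩ Q| = 62.
|(P ∩ Q) ∩ R| = 20.
|(P ∩ Q) △ R| = 62 + 64 − 40 = 86.00.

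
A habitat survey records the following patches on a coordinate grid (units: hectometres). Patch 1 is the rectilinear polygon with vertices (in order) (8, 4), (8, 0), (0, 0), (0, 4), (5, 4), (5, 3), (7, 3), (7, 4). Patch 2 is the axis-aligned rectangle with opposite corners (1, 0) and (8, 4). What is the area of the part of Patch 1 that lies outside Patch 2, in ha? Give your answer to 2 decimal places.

4.00

|Patch 1| = 30, |Patch 1∩Patch 2| = 26.
|Patch 1 ∖ Patch 2| = |Patch 1| − |Patch 1∩Patch 2| = 30 − 26 = 4.00.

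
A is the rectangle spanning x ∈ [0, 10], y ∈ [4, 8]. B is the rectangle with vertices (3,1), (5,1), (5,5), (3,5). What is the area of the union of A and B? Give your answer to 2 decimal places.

46.00

By inclusion–exclusion:
Individual areas: |A| = 40, |B| = 8.
|A∩B|: x∈[3,5], y∈[4,5] → 2·1 = 2.
|A ∪ B| = 48 − 2 = 46.00.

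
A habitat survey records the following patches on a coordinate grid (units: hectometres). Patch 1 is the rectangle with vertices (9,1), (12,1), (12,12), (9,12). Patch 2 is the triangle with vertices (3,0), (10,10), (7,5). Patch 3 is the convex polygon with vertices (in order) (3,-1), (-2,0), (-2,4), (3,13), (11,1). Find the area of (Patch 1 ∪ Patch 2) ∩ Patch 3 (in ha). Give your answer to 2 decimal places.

|Patch 1 ∪ Patch 2| = 35.381.
|(Patch 1 ∪ Patch 2) ∩ Patch 3| = 4.78.

4.78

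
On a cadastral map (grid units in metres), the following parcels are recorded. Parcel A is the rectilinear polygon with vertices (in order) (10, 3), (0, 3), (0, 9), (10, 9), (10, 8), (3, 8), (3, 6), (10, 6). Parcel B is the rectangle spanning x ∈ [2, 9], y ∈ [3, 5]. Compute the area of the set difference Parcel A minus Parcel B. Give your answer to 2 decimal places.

32.00

|Parcel A| = 46, |Parcel A∩Parcel B| = 14.
|Parcel A ∖ Parcel B| = |Parcel A| − |Parcel A∩Parcel B| = 46 − 14 = 32.00.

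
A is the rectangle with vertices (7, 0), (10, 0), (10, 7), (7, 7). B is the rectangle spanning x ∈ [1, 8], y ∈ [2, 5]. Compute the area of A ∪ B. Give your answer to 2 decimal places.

39.00

By inclusion–exclusion:
Individual areas: |A| = 21, |B| = 21.
|A∩B|: x∈[7,8], y∈[2,5] → 1·3 = 3.
|A ∪ B| = 42 − 3 = 39.00.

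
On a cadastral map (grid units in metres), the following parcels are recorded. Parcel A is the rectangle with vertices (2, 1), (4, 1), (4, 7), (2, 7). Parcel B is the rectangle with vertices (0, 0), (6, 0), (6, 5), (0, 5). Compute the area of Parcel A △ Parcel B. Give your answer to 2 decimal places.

26.00

|Parcel A∩Parcel B|: x∈[2,4], y∈[1,5] → 2·4 = 8.
|Parcel A △ Parcel B| = |Parcel A| + |Parcel B| − 2·|Parcel A∩Parcel B| = 12 + 30 − 16 = 26.00.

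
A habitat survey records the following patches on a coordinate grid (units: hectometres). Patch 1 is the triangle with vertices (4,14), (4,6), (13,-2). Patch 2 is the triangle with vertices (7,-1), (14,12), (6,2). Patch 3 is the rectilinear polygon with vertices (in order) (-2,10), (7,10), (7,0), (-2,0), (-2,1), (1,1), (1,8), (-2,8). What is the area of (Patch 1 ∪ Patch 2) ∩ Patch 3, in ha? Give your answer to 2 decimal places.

17.46

|Patch 1 ∪ Patch 2| = 48.4089.
|(Patch 1 ∪ Patch 2) ∩ Patch 3| = 17.46.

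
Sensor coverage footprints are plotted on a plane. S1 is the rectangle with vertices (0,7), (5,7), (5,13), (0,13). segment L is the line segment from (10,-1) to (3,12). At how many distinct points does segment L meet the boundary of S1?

The segment meets the boundary at (5,8.286).

1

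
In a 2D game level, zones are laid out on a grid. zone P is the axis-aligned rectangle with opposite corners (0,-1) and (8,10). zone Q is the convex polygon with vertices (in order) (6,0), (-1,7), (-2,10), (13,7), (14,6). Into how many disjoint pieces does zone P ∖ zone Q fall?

2

zone P ∖ zone Q splits into 2 disjoint pieces (area 27.5, area 9.6).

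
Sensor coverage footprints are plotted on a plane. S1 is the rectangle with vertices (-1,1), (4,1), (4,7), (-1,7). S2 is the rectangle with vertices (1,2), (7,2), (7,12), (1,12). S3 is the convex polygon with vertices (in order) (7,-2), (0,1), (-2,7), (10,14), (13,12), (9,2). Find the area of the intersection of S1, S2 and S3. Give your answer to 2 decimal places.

The intersection is the polygon with vertices (4,2), (1,2), (1,7), (4,7).
By the shoelace formula its area is 15.00.

15.00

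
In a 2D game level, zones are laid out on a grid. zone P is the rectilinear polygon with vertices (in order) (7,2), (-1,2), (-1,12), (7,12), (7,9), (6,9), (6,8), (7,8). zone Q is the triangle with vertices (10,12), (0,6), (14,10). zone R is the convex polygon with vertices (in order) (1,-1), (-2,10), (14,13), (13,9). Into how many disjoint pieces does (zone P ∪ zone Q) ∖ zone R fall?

(zone P ∪ zone Q) ∖ zone R splits into 4 disjoint pieces (area 2.5606, area 8.5, area 0.2115, area 2.4).

4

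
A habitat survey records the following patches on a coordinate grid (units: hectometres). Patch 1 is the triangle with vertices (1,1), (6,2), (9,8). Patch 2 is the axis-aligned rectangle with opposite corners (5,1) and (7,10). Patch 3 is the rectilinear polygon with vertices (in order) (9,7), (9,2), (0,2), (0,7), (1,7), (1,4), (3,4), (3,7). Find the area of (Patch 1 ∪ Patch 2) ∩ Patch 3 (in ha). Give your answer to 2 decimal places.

15.50

|Patch 1 ∪ Patch 2| = 25.65.
|(Patch 1 ∪ Patch 2) ∩ Patch 3| = 15.50.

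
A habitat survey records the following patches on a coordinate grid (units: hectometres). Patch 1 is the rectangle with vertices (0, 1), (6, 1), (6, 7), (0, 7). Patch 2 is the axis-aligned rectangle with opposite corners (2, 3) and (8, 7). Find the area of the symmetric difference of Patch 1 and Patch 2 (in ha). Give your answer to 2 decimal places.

|Patch 1∩Patch 2|: x∈[2,6], y∈[3,7] → 4·4 = 16.
|Patch 1 △ Patch 2| = |Patch 1| + |Patch 2| − 2·|Patch 1∩Patch 2| = 36 + 24 − 32 = 28.00.

28.00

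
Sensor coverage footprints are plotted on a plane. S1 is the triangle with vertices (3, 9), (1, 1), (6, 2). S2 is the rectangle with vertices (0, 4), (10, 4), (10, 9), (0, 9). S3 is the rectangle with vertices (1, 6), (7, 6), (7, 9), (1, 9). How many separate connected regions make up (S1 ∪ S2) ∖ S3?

1

(S1 ∪ S2) ∖ S3 is a single connected region.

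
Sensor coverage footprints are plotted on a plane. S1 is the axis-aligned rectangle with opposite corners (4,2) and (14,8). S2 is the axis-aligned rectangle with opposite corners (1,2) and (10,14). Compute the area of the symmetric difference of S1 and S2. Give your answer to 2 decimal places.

96.00

|S1∩S2|: x∈[4,10], y∈[2,8] → 6·6 = 36.
|S1 △ S2| = |S1| + |S2| − 2·|S1∩S2| = 60 + 108 − 72 = 96.00.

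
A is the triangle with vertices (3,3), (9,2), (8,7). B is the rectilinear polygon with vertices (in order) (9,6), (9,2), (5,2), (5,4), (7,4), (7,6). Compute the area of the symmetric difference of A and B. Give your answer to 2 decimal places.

|A| = 14.5, |B| = 12, |A∩B| = 9.0667.
|A △ B| = |A| + |B| − 2·|A∩B| = 14.5 + 12 − 18.1333 = 8.37.

8.37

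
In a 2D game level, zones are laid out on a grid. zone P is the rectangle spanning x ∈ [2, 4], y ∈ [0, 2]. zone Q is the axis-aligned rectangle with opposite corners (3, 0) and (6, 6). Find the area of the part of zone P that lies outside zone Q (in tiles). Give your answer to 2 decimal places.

|zone P∩zone Q|: x∈[3,4], y∈[0,2] → 1·2 = 2.
|zone P| = 4.
|zone P ∖ zone Q| = |zone P| − |zone P∩zone Q| = 4 − 2 = 2.00.

2.00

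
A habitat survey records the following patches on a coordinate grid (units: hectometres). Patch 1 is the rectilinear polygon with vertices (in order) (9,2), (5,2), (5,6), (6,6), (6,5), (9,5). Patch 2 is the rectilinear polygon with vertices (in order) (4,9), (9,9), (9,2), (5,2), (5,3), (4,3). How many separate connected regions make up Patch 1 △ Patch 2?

1

Patch 1 △ Patch 2 is a single connected region.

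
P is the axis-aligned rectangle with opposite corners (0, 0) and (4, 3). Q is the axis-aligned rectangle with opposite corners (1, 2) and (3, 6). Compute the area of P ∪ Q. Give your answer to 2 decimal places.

By inclusion–exclusion:
Individual areas: |P| = 12, |Q| = 8.
|P∩Q|: x∈[1,3], y∈[2,3] → 2·1 = 2.
|P ∪ Q| = 20 − 2 = 18.00.

18.00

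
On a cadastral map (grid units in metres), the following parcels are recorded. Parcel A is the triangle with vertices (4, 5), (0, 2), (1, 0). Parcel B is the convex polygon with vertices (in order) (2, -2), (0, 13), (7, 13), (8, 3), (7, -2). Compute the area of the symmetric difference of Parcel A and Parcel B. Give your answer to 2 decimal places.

|Parcel A| = 5.5, |Parcel B| = 97.5, |Parcel A∩Parcel B| = 2.9333.
|Parcel A △ Parcel B| = |Parcel A| + |Parcel B| − 2·|Parcel A∩Parcel B| = 5.5 + 97.5 − 5.8667 = 97.13.

97.13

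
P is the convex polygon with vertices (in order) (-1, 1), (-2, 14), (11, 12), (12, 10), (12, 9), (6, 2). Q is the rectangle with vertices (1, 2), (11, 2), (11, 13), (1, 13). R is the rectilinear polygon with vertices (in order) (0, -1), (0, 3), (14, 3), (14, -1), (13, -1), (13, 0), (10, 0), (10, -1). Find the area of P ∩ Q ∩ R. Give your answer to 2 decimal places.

The intersection is the polygon with vertices (6,2), (1,2), (1,3), (6.857,3).
By the shoelace formula its area is 5.43.

5.43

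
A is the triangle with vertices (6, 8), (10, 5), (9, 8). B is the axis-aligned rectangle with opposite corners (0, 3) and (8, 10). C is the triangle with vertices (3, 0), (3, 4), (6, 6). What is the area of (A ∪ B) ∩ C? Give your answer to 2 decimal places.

3.75

The region (A ∪ B) ∩ C is the polygon with vertices (3,3), (3,4), (6,6), (4.5,3).
By the shoelace formula its area is 3.75.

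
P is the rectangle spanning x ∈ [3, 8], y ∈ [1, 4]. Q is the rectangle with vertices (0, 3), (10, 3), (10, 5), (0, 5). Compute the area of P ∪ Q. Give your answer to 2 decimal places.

30.00

By inclusion–exclusion:
Individual areas: |P| = 15, |Q| = 20.
|P∩Q|: x∈[3,8], y∈[3,4] → 5·1 = 5.
|P ∪ Q| = 35 − 5 = 30.00.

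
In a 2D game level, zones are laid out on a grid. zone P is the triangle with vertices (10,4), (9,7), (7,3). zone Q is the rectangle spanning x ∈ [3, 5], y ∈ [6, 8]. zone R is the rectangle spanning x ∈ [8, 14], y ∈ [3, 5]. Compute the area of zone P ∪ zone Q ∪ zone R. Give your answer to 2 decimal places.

18.50

By inclusion–exclusion:
Individual areas: |zone P| = 5, |zone Q| = 4, |zone R| = 12.
|zone P∩zone Q| = 0.
|zone P∩zone R| = 2.5.
|zone Q∩zone R| = 0 (no overlap).
|zone P∩zone Q∩zone R| = 0.
|zone P ∪ zone Q ∪ zone R| = 21 − 2.5 + 0 = 18.50.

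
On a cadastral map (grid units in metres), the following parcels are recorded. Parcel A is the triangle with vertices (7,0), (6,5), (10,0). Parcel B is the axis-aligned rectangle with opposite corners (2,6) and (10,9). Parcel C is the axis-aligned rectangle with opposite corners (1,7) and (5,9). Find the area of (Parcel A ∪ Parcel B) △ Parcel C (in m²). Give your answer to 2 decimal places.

27.50

|Parcel A ∪ Parcel B| = 31.5.
|(Parcel A ∪ Parcel B) ∩ Parcel C| = 6.
|(Parcel A ∪ Parcel B) △ Parcel C| = 31.5 + 8 − 12 = 27.50.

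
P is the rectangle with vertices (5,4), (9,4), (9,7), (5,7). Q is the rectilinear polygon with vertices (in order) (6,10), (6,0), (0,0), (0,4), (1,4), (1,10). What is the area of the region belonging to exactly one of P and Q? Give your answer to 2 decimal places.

|P| = 12, |Q| = 54, |P∩Q| = 3.
|P △ Q| = |P| + |Q| − 2·|P∩Q| = 12 + 54 − 6 = 60.00.

60.00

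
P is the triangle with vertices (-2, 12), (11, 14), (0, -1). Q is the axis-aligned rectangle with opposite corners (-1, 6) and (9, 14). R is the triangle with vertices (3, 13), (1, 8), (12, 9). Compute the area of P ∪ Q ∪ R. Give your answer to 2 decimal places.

109.87

By inclusion–exclusion:
Individual areas: |P| = 86.5, |Q| = 80, |R| = 26.5.
|P∩Q| = 59.0368.
|P∩R| = 21.7336.
|Q∩R| = 24.0909.
|P∩Q∩R| = 21.7336.
|P ∪ Q ∪ R| = 193 − 104.8614 + 21.7336 = 109.87.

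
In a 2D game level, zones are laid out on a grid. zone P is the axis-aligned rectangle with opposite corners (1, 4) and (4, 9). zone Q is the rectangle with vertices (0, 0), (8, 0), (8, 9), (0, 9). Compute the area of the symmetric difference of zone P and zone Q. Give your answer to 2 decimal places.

|zone P∩zone Q|: x∈[1,4], y∈[4,9] → 3·5 = 15.
|zone P △ zone Q| = |zone P| + |zone Q| − 2·|zone P∩zone Q| = 15 + 72 − 30 = 57.00.

57.00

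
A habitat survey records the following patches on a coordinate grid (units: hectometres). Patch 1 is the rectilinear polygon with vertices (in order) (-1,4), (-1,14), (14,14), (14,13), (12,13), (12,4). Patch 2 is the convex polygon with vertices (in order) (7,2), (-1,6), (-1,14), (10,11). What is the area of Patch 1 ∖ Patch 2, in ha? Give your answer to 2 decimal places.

50.67

|Patch 1| = 132, |Patch 1∩Patch 2| = 81.3333.
|Patch 1 ∖ Patch 2| = |Patch 1| − |Patch 1∩Patch 2| = 132 − 81.3333 = 50.67.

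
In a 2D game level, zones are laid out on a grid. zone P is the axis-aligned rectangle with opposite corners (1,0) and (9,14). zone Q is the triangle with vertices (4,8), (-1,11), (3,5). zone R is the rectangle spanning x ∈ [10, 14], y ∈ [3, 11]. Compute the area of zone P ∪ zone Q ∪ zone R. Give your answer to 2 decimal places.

145.80

By inclusion–exclusion:
Individual areas: |zone P| = 112, |zone Q| = 9, |zone R| = 32.
|zone P∩zone Q| = 7.2.
|zone P∩zone R| = 0 (no overlap).
|zone Q∩zone R| = 0.
|zone P∩zone Q∩zone R| = 0.
|zone P ∪ zone Q ∪ zone R| = 153 − 7.2 + 0 = 145.80.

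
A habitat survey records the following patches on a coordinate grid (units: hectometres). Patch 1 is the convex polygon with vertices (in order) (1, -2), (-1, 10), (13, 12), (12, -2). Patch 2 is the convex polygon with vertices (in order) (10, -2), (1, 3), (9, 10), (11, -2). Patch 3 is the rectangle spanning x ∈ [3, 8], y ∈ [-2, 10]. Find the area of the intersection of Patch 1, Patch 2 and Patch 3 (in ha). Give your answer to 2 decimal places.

32.19

The intersection is the polygon with vertices (3,1.889), (3,4.75), (8,9.125), (8,-0.889).
By the shoelace formula its area is 32.19.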